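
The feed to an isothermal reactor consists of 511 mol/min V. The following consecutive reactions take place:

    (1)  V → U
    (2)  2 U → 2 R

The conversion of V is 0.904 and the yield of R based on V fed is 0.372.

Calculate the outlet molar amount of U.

272 mol/min

Conversion of V: V consumed = 1ξ₁ = 0.904 × 511 → ξ₁ = 461.9 mol/min.
Yield of R: 2ξ₂ / 511 = 0.372 → ξ₂ = 95.05 mol/min.
Outlet amounts (n = n₀ + Σ ν·ξ):
  V: 511 − 1(461.9) = 49.06
  U: 0 + 1(461.9) − 2(95.05) = 271.9
  R: 0 + 2(95.05) = 190.1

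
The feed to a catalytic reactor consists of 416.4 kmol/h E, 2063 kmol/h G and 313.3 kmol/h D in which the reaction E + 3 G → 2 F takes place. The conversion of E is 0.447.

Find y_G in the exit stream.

0.622

E reacted = 0.447 × 416.4 = 186.1 kmol/h; ν_E = −1, so ξ = 186.1/1 = 186.1 kmol/h.
Outlet amounts (n = n₀ + ν ξ):
  E: 416.4 − 1(186.1) = 230.3
  G: 2063 − 3(186.1) = 1505
  F: 0 + 2(186.1) = 372.3
  D: 313.3 (inert)
Total out = 2420 kmol/h; y_G = 1505 / 2420 = 0.6216.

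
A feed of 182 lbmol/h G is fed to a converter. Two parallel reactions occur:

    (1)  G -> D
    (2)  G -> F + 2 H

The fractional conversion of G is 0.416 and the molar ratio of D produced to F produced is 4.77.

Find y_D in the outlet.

Conversion of G: G consumed = 0.416 × 182 = 75.71 lbmol/h = 1ξ₁ + 1ξ₂.
Selectivity: 1ξ₁ / (1ξ₂) = 4.77 → ξ₁ = 4.77 ξ₂.
Substitute: (1·4.77 + 1) ξ₂ = 75.71 → ξ₂ = 13.12 lbmol/h, ξ₁ = 62.59 lbmol/h.
Outlet amounts (n = n₀ + Σ ν·ξ):
  G: 182 − 1(62.59) − 1(13.12) = 106.3
  D: 0 + 1(62.59) = 62.59
  F: 0 + 1(13.12) = 13.12
  H: 0 + 2(13.12) = 26.24
Total out = 208.2 lbmol/h; y_D = 62.59 / 208.2 = 0.3006.

0.301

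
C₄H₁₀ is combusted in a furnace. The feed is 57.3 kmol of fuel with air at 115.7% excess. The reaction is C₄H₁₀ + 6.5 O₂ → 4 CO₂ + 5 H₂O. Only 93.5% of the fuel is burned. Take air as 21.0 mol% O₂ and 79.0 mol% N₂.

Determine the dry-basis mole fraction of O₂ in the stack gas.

Stoichiometric O₂ = 6.5 × 57.3 = 372.4 kmol; O₂ fed = 372.4 × 2.157 = 803.4 kmol.
N₂ fed = 803.4 × 79/21 = 3022 kmol.
Fuel reacted = 0.935 × 57.3 → ξ = 53.58 kmol.
Outlet (n = n₀ + ν ξ):
  C₄H₁₀: 57.3 − 1(53.58) = 3.724
  O₂: 803.4 − 6.5(53.58) = 455.1
  N₂: 3022 (inert)
  CO₂: 0 + 4(53.58) = 214.3
  H₂O: 0 + 5(53.58) = 267.9
Dry total = 3695 kmol; y_O₂ (dry) = 455.1 / 3695 = 0.1232.

0.123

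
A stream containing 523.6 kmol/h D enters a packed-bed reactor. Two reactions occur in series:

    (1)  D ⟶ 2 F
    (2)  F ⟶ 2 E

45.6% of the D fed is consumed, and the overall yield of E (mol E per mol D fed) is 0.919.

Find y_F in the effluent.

0.236

Conversion of D: D consumed = 1ξ₁ = 0.456 × 523.6 → ξ₁ = 238.8 kmol/h.
Yield of E: 2ξ₂ / 523.6 = 0.919 → ξ₂ = 240.6 kmol/h.
Outlet amounts (n = n₀ + Σ ν·ξ):
  D: 523.6 − 1(238.8) = 284.8
  F: 0 + 2(238.8) − 1(240.6) = 236.9
  E: 0 + 2(240.6) = 481.2
Total out = 1003 kmol/h; y_F = 236.9 / 1003 = 0.2362.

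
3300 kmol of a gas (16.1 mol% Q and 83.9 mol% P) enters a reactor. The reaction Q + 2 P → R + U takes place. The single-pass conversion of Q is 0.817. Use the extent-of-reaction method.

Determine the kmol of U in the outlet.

434 kmol

Q reacted = 0.817 × 531.3 = 434.1 kmol; ν_Q = −1, so ξ = 434.1/1 = 434.1 kmol.
Outlet amounts (n = n₀ + ν ξ):
  Q: 531.3 − 1(434.1) = 97.23
  P: 2769 − 2(434.1) = 1901
  R: 0 + 1(434.1) = 434.1
  U: 0 + 1(434.1) = 434.1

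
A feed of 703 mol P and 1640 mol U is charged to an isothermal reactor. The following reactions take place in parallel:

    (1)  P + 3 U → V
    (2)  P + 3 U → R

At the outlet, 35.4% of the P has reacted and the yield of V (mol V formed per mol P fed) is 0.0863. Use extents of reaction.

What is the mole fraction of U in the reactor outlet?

0.56

Yield of V: 1ξ₁ / 703 = 0.0863 → ξ₁ = 60.67 mol.
Conversion of P: 1ξ₁ + 1ξ₂ = 0.354 × 703 = 248.9 → ξ₂ = 188.2 mol.
Outlet amounts (n = n₀ + Σ ν·ξ):
  P: 703 − 1(60.67) − 1(188.2) = 454.1
  U: 1640 − 3(60.67) − 3(188.2) = 893.4
  V: 0 + 1(60.67) = 60.67
  R: 0 + 1(188.2) = 188.2
Total out = 1596 mol; y_U = 893.4 / 1596 = 0.5596.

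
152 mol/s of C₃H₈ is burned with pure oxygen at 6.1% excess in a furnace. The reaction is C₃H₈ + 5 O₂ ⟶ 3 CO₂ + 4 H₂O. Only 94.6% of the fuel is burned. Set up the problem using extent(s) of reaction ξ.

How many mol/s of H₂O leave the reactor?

575 mol/s

Stoichiometric O₂ = 5 × 152 = 760 mol/s; O₂ fed = 760 × 1.061 = 806.4 mol/s.
Fuel reacted = 0.946 × 152 → ξ = 143.8 mol/s.
Outlet (n = n₀ + ν ξ):
  C₃H₈: 152 − 1(143.8) = 8.208
  O₂: 806.4 − 5(143.8) = 87.4
  CO₂: 0 + 3(143.8) = 431.4
  H₂O: 0 + 4(143.8) = 575.2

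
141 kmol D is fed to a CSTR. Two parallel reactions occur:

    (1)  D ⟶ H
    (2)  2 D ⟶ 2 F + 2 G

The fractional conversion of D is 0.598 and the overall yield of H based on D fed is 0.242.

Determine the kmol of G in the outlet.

50.2 kmol

Yield of H: 1ξ₁ / 141 = 0.242 → ξ₁ = 34.12 kmol.
Conversion of D: 1ξ₁ + 2ξ₂ = 0.598 × 141 = 84.32 → ξ₂ = 25.1 kmol.
Outlet amounts (n = n₀ + Σ ν·ξ):
  D: 141 − 1(34.12) − 2(25.1) = 56.68
  H: 0 + 1(34.12) = 34.12
  F: 0 + 2(25.1) = 50.2
  G: 0 + 2(25.1) = 50.2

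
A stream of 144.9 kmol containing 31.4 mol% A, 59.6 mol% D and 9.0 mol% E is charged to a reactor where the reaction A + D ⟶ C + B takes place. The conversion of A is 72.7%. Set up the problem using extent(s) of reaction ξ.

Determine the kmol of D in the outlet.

53.3 kmol

A reacted = 0.727 × 45.5 = 33.08 kmol; ν_A = −1, so ξ = 33.08/1 = 33.08 kmol.
Outlet amounts (n = n₀ + ν ξ):
  A: 45.5 − 1(33.08) = 12.42
  D: 86.36 − 1(33.08) = 53.28
  C: 0 + 1(33.08) = 33.08
  B: 0 + 1(33.08) = 33.08
  E: 13.04 (inert)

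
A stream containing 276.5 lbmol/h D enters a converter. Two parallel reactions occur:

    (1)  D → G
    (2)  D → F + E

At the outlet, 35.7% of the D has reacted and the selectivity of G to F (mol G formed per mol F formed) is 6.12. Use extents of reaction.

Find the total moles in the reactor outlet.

290 lbmol/h

Conversion of D: D consumed = 0.357 × 276.5 = 98.71 lbmol/h = 1ξ₁ + 1ξ₂.
Selectivity: 1ξ₁ / (1ξ₂) = 6.12 → ξ₁ = 6.12 ξ₂.
Substitute: (1·6.12 + 1) ξ₂ = 98.71 → ξ₂ = 13.86 lbmol/h, ξ₁ = 84.85 lbmol/h.
Outlet amounts (n = n₀ + Σ ν·ξ):
  D: 276.5 − 1(84.85) − 1(13.86) = 177.8
  G: 0 + 1(84.85) = 84.85
  F: 0 + 1(13.86) = 13.86
  E: 0 + 1(13.86) = 13.86
Total out = 177.8 + 84.85 + 13.86 + 13.86 = 290.4 lbmol/h.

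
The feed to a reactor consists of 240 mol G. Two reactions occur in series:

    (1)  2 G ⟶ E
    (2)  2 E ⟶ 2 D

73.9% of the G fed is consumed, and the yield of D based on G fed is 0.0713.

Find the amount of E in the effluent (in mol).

Conversion of G: G consumed = 2ξ₁ = 0.739 × 240 → ξ₁ = 88.68 mol.
Yield of D: 2ξ₂ / 240 = 0.0713 → ξ₂ = 8.556 mol.
Outlet amounts (n = n₀ + Σ ν·ξ):
  G: 240 − 2(88.68) = 62.64
  E: 0 + 1(88.68) − 2(8.556) = 71.57
  D: 0 + 2(8.556) = 17.11

71.6 mol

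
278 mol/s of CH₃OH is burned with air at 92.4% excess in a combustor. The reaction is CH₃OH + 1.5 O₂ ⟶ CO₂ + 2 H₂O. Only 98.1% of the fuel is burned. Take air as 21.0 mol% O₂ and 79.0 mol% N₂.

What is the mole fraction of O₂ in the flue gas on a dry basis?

Stoichiometric O₂ = 1.5 × 278 = 417 mol/s; O₂ fed = 417 × 1.924 = 802.3 mol/s.
N₂ fed = 802.3 × 79/21 = 3018 mol/s.
Fuel reacted = 0.981 × 278 → ξ = 272.7 mol/s.
Outlet (n = n₀ + ν ξ):
  CH₃OH: 278 − 1(272.7) = 5.282
  O₂: 802.3 − 1.5(272.7) = 393.2
  N₂: 3018 (inert)
  CO₂: 0 + 1(272.7) = 272.7
  H₂O: 0 + 2(272.7) = 545.4
Dry total = 3689 mol/s; y_O₂ (dry) = 393.2 / 3689 = 0.1066.

0.107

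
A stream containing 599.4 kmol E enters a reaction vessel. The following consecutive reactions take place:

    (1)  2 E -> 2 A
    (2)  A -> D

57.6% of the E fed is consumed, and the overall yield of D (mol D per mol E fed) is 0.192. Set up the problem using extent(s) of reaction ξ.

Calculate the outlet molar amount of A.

Conversion of E: E consumed = 2ξ₁ = 0.576 × 599.4 → ξ₁ = 172.6 kmol.
Yield of D: 1ξ₂ / 599.4 = 0.192 → ξ₂ = 115.1 kmol.
Outlet amounts (n = n₀ + Σ ν·ξ):
  E: 599.4 − 2(172.6) = 254.1
  A: 0 + 2(172.6) − 1(115.1) = 230.2
  D: 0 + 1(115.1) = 115.1

230 kmol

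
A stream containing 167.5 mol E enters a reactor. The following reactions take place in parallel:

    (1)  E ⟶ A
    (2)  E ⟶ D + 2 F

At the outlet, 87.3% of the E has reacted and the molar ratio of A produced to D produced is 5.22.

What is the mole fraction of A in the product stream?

Conversion of E: E consumed = 0.873 × 167.5 = 146.2 mol = 1ξ₁ + 1ξ₂.
Selectivity: 1ξ₁ / (1ξ₂) = 5.22 → ξ₁ = 5.22 ξ₂.
Substitute: (1·5.22 + 1) ξ₂ = 146.2 → ξ₂ = 23.51 mol, ξ₁ = 122.7 mol.
Outlet amounts (n = n₀ + Σ ν·ξ):
  E: 167.5 − 1(122.7) − 1(23.51) = 21.27
  A: 0 + 1(122.7) = 122.7
  D: 0 + 1(23.51) = 23.51
  F: 0 + 2(23.51) = 47.02
Total out = 214.5 mol; y_A = 122.7 / 214.5 = 0.5721.

0.572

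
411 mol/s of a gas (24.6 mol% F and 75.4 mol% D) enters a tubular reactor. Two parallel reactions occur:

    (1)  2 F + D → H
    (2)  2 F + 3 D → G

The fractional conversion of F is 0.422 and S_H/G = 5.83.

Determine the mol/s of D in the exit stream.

Conversion of F: F consumed = 0.422 × 101.1 = 42.67 mol/s = 2ξ₁ + 2ξ₂.
Selectivity: 1ξ₁ / (1ξ₂) = 5.83 → ξ₁ = 5.83 ξ₂.
Substitute: (2·5.83 + 2) ξ₂ = 42.67 → ξ₂ = 3.123 mol/s, ξ₁ = 18.21 mol/s.
Outlet amounts (n = n₀ + Σ ν·ξ):
  F: 101.1 − 2(18.21) − 2(3.123) = 58.44
  D: 309.9 − 1(18.21) − 3(3.123) = 282.3
  H: 0 + 1(18.21) = 18.21
  G: 0 + 1(3.123) = 3.123

282 mol/s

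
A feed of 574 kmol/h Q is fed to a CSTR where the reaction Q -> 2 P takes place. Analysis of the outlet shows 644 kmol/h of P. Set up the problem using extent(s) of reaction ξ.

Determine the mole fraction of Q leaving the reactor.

0.281

For P: n = n₀ + 2ξ → 644 = 0 + 2ξ, giving ξ = 322 kmol/h.
Outlet amounts (n = n₀ + ν ξ):
  Q: 574 − 1(322) = 252
  P: 0 + 2(322) = 644
Total out = 896 kmol/h; y_Q = 252 / 896 = 0.2812.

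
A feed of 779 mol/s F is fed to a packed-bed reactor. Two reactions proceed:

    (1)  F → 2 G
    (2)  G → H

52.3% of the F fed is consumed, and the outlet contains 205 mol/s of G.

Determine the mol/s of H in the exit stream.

610 mol/s

Conversion of F: F consumed = 1ξ₁ = 0.523 × 779 → ξ₁ = 407.4 mol/s.
G balance: n_G = 0 + 2ξ₁ − 1ξ₂ = 205 → ξ₂ = (2·407.4 − 205)/1 = 609.8 mol/s.
Outlet amounts (n = n₀ + Σ ν·ξ):
  F: 779 − 1(407.4) = 371.6
  G: 0 + 2(407.4) − 1(609.8) = 205
  H: 0 + 1(609.8) = 609.8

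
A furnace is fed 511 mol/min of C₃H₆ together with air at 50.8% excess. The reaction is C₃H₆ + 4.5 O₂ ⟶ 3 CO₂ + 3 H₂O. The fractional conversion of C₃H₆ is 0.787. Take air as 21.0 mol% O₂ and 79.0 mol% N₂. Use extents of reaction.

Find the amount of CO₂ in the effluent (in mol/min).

1210 mol/min

Stoichiometric O₂ = 4.5 × 511 = 2300 mol/min; O₂ fed = 2300 × 1.508 = 3468 mol/min.
N₂ fed = 3468 × 79/21 = 13040 mol/min.
Fuel reacted = 0.787 × 511 → ξ = 402.2 mol/min.
Outlet (n = n₀ + ν ξ):
  C₃H₆: 511 − 1(402.2) = 108.8
  O₂: 3468 − 4.5(402.2) = 1658
  N₂: 13040 (inert)
  CO₂: 0 + 3(402.2) = 1206
  H₂O: 0 + 3(402.2) = 1206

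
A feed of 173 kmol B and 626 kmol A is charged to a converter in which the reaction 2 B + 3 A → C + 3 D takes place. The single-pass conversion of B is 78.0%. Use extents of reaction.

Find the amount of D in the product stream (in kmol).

202 kmol

B reacted = 0.78 × 173 = 134.9 kmol; ν_B = −2, so ξ = 134.9/2 = 67.47 kmol.
Outlet amounts (n = n₀ + ν ξ):
  B: 173 − 2(67.47) = 38.06
  A: 626 − 3(67.47) = 423.6
  C: 0 + 1(67.47) = 67.47
  D: 0 + 3(67.47) = 202.4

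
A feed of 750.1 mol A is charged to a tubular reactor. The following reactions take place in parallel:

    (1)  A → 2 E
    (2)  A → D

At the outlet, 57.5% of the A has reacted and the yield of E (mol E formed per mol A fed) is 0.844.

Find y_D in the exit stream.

Yield of E: 2ξ₁ / 750.1 = 0.844 → ξ₁ = 316.5 mol.
Conversion of A: 1ξ₁ + 1ξ₂ = 0.575 × 750.1 = 431.3 → ξ₂ = 114.8 mol.
Outlet amounts (n = n₀ + Σ ν·ξ):
  A: 750.1 − 1(316.5) − 1(114.8) = 318.8
  E: 0 + 2(316.5) = 633.1
  D: 0 + 1(114.8) = 114.8
Total out = 1067 mol; y_D = 114.8 / 1067 = 0.1076.

0.108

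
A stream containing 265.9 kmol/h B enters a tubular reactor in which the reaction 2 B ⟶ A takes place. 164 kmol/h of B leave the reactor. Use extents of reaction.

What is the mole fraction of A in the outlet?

For B: n = n₀ − 2ξ → 164 = 265.9 − 2ξ, giving ξ = 50.95 kmol/h.
Outlet amounts (n = n₀ + ν ξ):
  B: 265.9 − 2(50.95) = 164
  A: 0 + 1(50.95) = 50.95
Total out = 214.9 kmol/h; y_A = 50.95 / 214.9 = 0.237.

0.237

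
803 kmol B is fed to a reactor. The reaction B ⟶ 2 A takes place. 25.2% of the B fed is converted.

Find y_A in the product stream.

0.403

B reacted = 0.252 × 803 = 202.4 kmol; ν_B = −1, so ξ = 202.4/1 = 202.4 kmol.
Outlet amounts (n = n₀ + ν ξ):
  B: 803 − 1(202.4) = 600.6
  A: 0 + 2(202.4) = 404.7
Total out = 1005 kmol; y_A = 404.7 / 1005 = 0.4026.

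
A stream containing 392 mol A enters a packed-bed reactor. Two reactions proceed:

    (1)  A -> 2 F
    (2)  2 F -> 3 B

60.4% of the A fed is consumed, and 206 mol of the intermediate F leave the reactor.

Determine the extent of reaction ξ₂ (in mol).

Conversion of A: A consumed = 1ξ₁ = 0.604 × 392 → ξ₁ = 236.8 mol.
F balance: n_F = 0 + 2ξ₁ − 2ξ₂ = 206 → ξ₂ = (2·236.8 − 206)/2 = 133.8 mol.
Outlet amounts (n = n₀ + Σ ν·ξ):
  A: 392 − 1(236.8) = 155.2
  F: 0 + 2(236.8) − 2(133.8) = 206
  B: 0 + 3(133.8) = 401.3

ξ₂ = 134 mol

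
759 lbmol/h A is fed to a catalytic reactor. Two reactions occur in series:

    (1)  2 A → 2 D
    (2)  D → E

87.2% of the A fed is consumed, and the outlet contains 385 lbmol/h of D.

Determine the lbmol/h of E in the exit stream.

Conversion of A: A consumed = 2ξ₁ = 0.872 × 759 → ξ₁ = 330.9 lbmol/h.
D balance: n_D = 0 + 2ξ₁ − 1ξ₂ = 385 → ξ₂ = (2·330.9 − 385)/1 = 276.8 lbmol/h.
Outlet amounts (n = n₀ + Σ ν·ξ):
  A: 759 − 2(330.9) = 97.15
  D: 0 + 2(330.9) − 1(276.8) = 385
  E: 0 + 1(276.8) = 276.8

277 lbmol/h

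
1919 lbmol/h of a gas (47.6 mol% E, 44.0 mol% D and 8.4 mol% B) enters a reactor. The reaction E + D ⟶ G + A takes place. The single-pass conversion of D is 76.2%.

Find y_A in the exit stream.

0.335

D reacted = 0.762 × 844.4 = 643.4 lbmol/h; ν_D = −1, so ξ = 643.4/1 = 643.4 lbmol/h.
Outlet amounts (n = n₀ + ν ξ):
  E: 913.4 − 1(643.4) = 270
  D: 844.4 − 1(643.4) = 201
  G: 0 + 1(643.4) = 643.4
  A: 0 + 1(643.4) = 643.4
  B: 161.2 (inert)
Total out = 1919 lbmol/h; y_A = 643.4 / 1919 = 0.3353.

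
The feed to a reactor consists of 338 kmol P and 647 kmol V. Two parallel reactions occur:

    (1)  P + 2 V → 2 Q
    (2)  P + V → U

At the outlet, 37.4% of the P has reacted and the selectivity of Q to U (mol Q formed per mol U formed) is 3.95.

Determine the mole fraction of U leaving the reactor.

0.0495

Conversion of P: P consumed = 0.374 × 338 = 126.4 kmol = 1ξ₁ + 1ξ₂.
Selectivity: 2ξ₁ / (1ξ₂) = 3.95 → ξ₁ = 1.975 ξ₂.
Substitute: (1·1.975 + 1) ξ₂ = 126.4 → ξ₂ = 42.49 kmol, ξ₁ = 83.92 kmol.
Outlet amounts (n = n₀ + Σ ν·ξ):
  P: 338 − 1(83.92) − 1(42.49) = 211.6
  V: 647 − 2(83.92) − 1(42.49) = 436.7
  Q: 0 + 2(83.92) = 167.8
  U: 0 + 1(42.49) = 42.49
Total out = 858.6 kmol; y_U = 42.49 / 858.6 = 0.04949.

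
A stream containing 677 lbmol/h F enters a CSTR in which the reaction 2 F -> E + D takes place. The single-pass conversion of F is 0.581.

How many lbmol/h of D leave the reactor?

197 lbmol/h

F reacted = 0.581 × 677 = 393.3 lbmol/h; ν_F = −2, so ξ = 393.3/2 = 196.7 lbmol/h.
Outlet amounts (n = n₀ + ν ξ):
  F: 677 − 2(196.7) = 283.7
  E: 0 + 1(196.7) = 196.7
  D: 0 + 1(196.7) = 196.7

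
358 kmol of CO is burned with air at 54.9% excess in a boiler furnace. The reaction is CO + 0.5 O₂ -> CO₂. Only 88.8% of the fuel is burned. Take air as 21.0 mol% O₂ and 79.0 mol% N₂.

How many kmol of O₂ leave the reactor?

118 kmol

Stoichiometric O₂ = 0.5 × 358 = 179 kmol; O₂ fed = 179 × 1.549 = 277.3 kmol.
N₂ fed = 277.3 × 79/21 = 1043 kmol.
Fuel reacted = 0.888 × 358 → ξ = 317.9 kmol.
Outlet (n = n₀ + ν ξ):
  CO: 358 − 1(317.9) = 40.1
  O₂: 277.3 − 0.5(317.9) = 118.3
  N₂: 1043 (inert)
  CO₂: 0 + 1(317.9) = 317.9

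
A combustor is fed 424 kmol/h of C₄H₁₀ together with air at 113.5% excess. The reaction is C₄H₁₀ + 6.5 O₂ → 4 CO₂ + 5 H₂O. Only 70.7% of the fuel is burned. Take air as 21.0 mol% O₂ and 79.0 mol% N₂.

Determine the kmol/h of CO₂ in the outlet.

Stoichiometric O₂ = 6.5 × 424 = 2756 kmol/h; O₂ fed = 2756 × 2.135 = 5884 kmol/h.
N₂ fed = 5884 × 79/21 = 22140 kmol/h.
Fuel reacted = 0.707 × 424 → ξ = 299.8 kmol/h.
Outlet (n = n₀ + ν ξ):
  C₄H₁₀: 424 − 1(299.8) = 124.2
  O₂: 5884 − 6.5(299.8) = 3936
  N₂: 22140 (inert)
  CO₂: 0 + 4(299.8) = 1199
  H₂O: 0 + 5(299.8) = 1499

1200 kmol/h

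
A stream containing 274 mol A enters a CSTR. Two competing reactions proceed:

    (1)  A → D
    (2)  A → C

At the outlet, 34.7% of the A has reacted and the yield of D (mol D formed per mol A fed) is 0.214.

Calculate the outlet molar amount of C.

Yield of D: 1ξ₁ / 274 = 0.214 → ξ₁ = 58.64 mol.
Conversion of A: 1ξ₁ + 1ξ₂ = 0.347 × 274 = 95.08 → ξ₂ = 36.44 mol.
Outlet amounts (n = n₀ + Σ ν·ξ):
  A: 274 − 1(58.64) − 1(36.44) = 178.9
  D: 0 + 1(58.64) = 58.64
  C: 0 + 1(36.44) = 36.44

36.4 mol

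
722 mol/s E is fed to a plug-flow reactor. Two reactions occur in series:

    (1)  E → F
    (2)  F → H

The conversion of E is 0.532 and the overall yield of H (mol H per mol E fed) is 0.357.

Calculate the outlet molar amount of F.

Conversion of E: E consumed = 1ξ₁ = 0.532 × 722 → ξ₁ = 384.1 mol/s.
Yield of H: 1ξ₂ / 722 = 0.357 → ξ₂ = 257.8 mol/s.
Outlet amounts (n = n₀ + Σ ν·ξ):
  E: 722 − 1(384.1) = 337.9
  F: 0 + 1(384.1) − 1(257.8) = 126.4
  H: 0 + 1(257.8) = 257.8

126 mol/s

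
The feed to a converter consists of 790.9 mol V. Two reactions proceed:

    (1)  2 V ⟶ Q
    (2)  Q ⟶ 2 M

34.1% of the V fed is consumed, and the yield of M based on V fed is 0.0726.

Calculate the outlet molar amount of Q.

106 mol

Conversion of V: V consumed = 2ξ₁ = 0.341 × 790.9 → ξ₁ = 134.8 mol.
Yield of M: 2ξ₂ / 790.9 = 0.0726 → ξ₂ = 28.71 mol.
Outlet amounts (n = n₀ + Σ ν·ξ):
  V: 790.9 − 2(134.8) = 521.2
  Q: 0 + 1(134.8) − 1(28.71) = 106.1
  M: 0 + 2(28.71) = 57.42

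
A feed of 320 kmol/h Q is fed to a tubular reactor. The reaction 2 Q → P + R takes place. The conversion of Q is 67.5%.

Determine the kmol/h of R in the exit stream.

Q reacted = 0.675 × 320 = 216 kmol/h; ν_Q = −2, so ξ = 216/2 = 108 kmol/h.
Outlet amounts (n = n₀ + ν ξ):
  Q: 320 − 2(108) = 104
  P: 0 + 1(108) = 108
  R: 0 + 1(108) = 108

108 kmol/h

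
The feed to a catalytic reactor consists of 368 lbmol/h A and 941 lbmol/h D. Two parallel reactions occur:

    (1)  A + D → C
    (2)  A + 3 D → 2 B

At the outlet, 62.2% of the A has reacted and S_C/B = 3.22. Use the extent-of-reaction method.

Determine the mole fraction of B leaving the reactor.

0.0586

Conversion of A: A consumed = 0.622 × 368 = 228.9 lbmol/h = 1ξ₁ + 1ξ₂.
Selectivity: 1ξ₁ / (2ξ₂) = 3.22 → ξ₁ = 6.44 ξ₂.
Substitute: (1·6.44 + 1) ξ₂ = 228.9 → ξ₂ = 30.77 lbmol/h, ξ₁ = 198.1 lbmol/h.
Outlet amounts (n = n₀ + Σ ν·ξ):
  A: 368 − 1(198.1) − 1(30.77) = 139.1
  D: 941 − 1(198.1) − 3(30.77) = 650.6
  C: 0 + 1(198.1) = 198.1
  B: 0 + 2(30.77) = 61.53
Total out = 1049 lbmol/h; y_B = 61.53 / 1049 = 0.05864.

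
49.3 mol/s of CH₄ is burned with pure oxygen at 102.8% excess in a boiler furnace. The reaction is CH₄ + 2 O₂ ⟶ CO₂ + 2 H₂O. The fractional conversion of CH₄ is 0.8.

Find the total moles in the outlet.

Stoichiometric O₂ = 2 × 49.3 = 98.6 mol/s; O₂ fed = 98.6 × 2.028 = 200 mol/s.
Fuel reacted = 0.8 × 49.3 → ξ = 39.44 mol/s.
Outlet (n = n₀ + ν ξ):
  CH₄: 49.3 − 1(39.44) = 9.86
  O₂: 200 − 2(39.44) = 121.1
  CO₂: 0 + 1(39.44) = 39.44
  H₂O: 0 + 2(39.44) = 78.88
Total out = 9.86 + 121.1 + 39.44 + 78.88 = 249.3 mol/s.

249 mol/s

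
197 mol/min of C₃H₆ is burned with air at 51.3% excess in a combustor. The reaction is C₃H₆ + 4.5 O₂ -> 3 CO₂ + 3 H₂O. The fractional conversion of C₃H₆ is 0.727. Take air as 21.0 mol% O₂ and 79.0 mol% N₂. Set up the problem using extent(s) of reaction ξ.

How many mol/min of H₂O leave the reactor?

Stoichiometric O₂ = 4.5 × 197 = 886.5 mol/min; O₂ fed = 886.5 × 1.513 = 1341 mol/min.
N₂ fed = 1341 × 79/21 = 5046 mol/min.
Fuel reacted = 0.727 × 197 → ξ = 143.2 mol/min.
Outlet (n = n₀ + ν ξ):
  C₃H₆: 197 − 1(143.2) = 53.78
  O₂: 1341 − 4.5(143.2) = 696.8
  N₂: 5046 (inert)
  CO₂: 0 + 3(143.2) = 429.7
  H₂O: 0 + 3(143.2) = 429.7

430 mol/min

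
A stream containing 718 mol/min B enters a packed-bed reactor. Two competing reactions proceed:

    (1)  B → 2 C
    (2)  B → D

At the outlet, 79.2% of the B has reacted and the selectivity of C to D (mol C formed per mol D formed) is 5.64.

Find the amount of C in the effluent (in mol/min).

840 mol/min

Conversion of B: B consumed = 0.792 × 718 = 568.7 mol/min = 1ξ₁ + 1ξ₂.
Selectivity: 2ξ₁ / (1ξ₂) = 5.64 → ξ₁ = 2.82 ξ₂.
Substitute: (1·2.82 + 1) ξ₂ = 568.7 → ξ₂ = 148.9 mol/min, ξ₁ = 419.8 mol/min.
Outlet amounts (n = n₀ + Σ ν·ξ):
  B: 718 − 1(419.8) − 1(148.9) = 149.3
  C: 0 + 2(419.8) = 839.6
  D: 0 + 1(148.9) = 148.9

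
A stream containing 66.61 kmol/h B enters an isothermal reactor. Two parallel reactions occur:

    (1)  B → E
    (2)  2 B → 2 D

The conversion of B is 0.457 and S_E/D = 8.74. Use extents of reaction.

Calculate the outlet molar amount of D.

Conversion of B: B consumed = 0.457 × 66.61 = 30.44 kmol/h = 1ξ₁ + 2ξ₂.
Selectivity: 1ξ₁ / (2ξ₂) = 8.74 → ξ₁ = 17.48 ξ₂.
Substitute: (1·17.48 + 2) ξ₂ = 30.44 → ξ₂ = 1.563 kmol/h, ξ₁ = 27.32 kmol/h.
Outlet amounts (n = n₀ + Σ ν·ξ):
  B: 66.61 − 1(27.32) − 2(1.563) = 36.17
  E: 0 + 1(27.32) = 27.32
  D: 0 + 2(1.563) = 3.125

3.13 kmol/h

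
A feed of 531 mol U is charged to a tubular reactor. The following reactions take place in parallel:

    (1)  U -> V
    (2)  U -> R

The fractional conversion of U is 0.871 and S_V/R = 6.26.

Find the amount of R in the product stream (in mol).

63.7 mol

Conversion of U: U consumed = 0.871 × 531 = 462.5 mol = 1ξ₁ + 1ξ₂.
Selectivity: 1ξ₁ / (1ξ₂) = 6.26 → ξ₁ = 6.26 ξ₂.
Substitute: (1·6.26 + 1) ξ₂ = 462.5 → ξ₂ = 63.71 mol, ξ₁ = 398.8 mol.
Outlet amounts (n = n₀ + Σ ν·ξ):
  U: 531 − 1(398.8) − 1(63.71) = 68.5
  V: 0 + 1(398.8) = 398.8
  R: 0 + 1(63.71) = 63.71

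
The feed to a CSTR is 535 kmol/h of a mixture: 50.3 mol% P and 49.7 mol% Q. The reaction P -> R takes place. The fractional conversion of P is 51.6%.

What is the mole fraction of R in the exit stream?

0.26

P reacted = 0.516 × 269.1 = 138.9 kmol/h; ν_P = −1, so ξ = 138.9/1 = 138.9 kmol/h.
Outlet amounts (n = n₀ + ν ξ):
  P: 269.1 − 1(138.9) = 130.2
  R: 0 + 1(138.9) = 138.9
  Q: 265.9 (inert)
Total out = 535 kmol/h; y_R = 138.9 / 535 = 0.2595.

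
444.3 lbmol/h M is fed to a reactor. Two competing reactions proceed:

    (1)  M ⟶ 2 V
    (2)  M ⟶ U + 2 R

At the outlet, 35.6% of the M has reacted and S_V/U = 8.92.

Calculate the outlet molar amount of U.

Conversion of M: M consumed = 0.356 × 444.3 = 158.2 lbmol/h = 1ξ₁ + 1ξ₂.
Selectivity: 2ξ₁ / (1ξ₂) = 8.92 → ξ₁ = 4.46 ξ₂.
Substitute: (1·4.46 + 1) ξ₂ = 158.2 → ξ₂ = 28.97 lbmol/h, ξ₁ = 129.2 lbmol/h.
Outlet amounts (n = n₀ + Σ ν·ξ):
  M: 444.3 − 1(129.2) − 1(28.97) = 286.1
  V: 0 + 2(129.2) = 258.4
  U: 0 + 1(28.97) = 28.97
  R: 0 + 2(28.97) = 57.94

29 lbmol/h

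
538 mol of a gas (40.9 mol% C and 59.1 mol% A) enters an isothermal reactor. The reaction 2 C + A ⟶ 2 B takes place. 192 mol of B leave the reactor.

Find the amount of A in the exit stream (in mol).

222 mol

For B: n = n₀ + 2ξ → 192 = 0 + 2ξ, giving ξ = 96 mol.
Outlet amounts (n = n₀ + ν ξ):
  C: 220 − 2(96) = 28.04
  A: 318 − 1(96) = 222
  B: 0 + 2(96) = 192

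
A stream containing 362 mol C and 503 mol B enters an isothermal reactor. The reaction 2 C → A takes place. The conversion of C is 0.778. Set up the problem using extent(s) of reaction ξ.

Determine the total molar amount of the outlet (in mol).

724 mol

C reacted = 0.778 × 362 = 281.6 mol; ν_C = −2, so ξ = 281.6/2 = 140.8 mol.
Outlet amounts (n = n₀ + ν ξ):
  C: 362 − 2(140.8) = 80.36
  A: 0 + 1(140.8) = 140.8
  B: 503 (inert)
Total out = 80.36 + 140.8 + 503 = 724.2 mol.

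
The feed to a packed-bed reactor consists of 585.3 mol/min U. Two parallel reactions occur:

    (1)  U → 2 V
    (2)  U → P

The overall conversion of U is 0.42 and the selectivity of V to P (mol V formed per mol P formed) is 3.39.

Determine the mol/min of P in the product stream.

Conversion of U: U consumed = 0.42 × 585.3 = 245.8 mol/min = 1ξ₁ + 1ξ₂.
Selectivity: 2ξ₁ / (1ξ₂) = 3.39 → ξ₁ = 1.695 ξ₂.
Substitute: (1·1.695 + 1) ξ₂ = 245.8 → ξ₂ = 91.22 mol/min, ξ₁ = 154.6 mol/min.
Outlet amounts (n = n₀ + Σ ν·ξ):
  U: 585.3 − 1(154.6) − 1(91.22) = 339.5
  V: 0 + 2(154.6) = 309.2
  P: 0 + 1(91.22) = 91.22

91.2 mol/min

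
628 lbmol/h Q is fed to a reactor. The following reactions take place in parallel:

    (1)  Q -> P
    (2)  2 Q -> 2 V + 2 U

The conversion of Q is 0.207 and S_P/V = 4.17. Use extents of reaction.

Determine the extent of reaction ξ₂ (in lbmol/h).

Conversion of Q: Q consumed = 0.207 × 628 = 130 lbmol/h = 1ξ₁ + 2ξ₂.
Selectivity: 1ξ₁ / (2ξ₂) = 4.17 → ξ₁ = 8.34 ξ₂.
Substitute: (1·8.34 + 2) ξ₂ = 130 → ξ₂ = 12.57 lbmol/h, ξ₁ = 104.9 lbmol/h.
Outlet amounts (n = n₀ + Σ ν·ξ):
  Q: 628 − 1(104.9) − 2(12.57) = 498
  P: 0 + 1(104.9) = 104.9
  V: 0 + 2(12.57) = 25.14
  U: 0 + 2(12.57) = 25.14

ξ₂ = 12.6 lbmol/h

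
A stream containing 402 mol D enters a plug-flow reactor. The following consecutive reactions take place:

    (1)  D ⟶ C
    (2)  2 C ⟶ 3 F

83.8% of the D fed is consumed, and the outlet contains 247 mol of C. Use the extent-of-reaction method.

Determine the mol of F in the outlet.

Conversion of D: D consumed = 1ξ₁ = 0.838 × 402 → ξ₁ = 336.9 mol.
C balance: n_C = 0 + 1ξ₁ − 2ξ₂ = 247 → ξ₂ = (1·336.9 − 247)/2 = 44.94 mol.
Outlet amounts (n = n₀ + Σ ν·ξ):
  D: 402 − 1(336.9) = 65.12
  C: 0 + 1(336.9) − 2(44.94) = 247
  F: 0 + 3(44.94) = 134.8

135 mol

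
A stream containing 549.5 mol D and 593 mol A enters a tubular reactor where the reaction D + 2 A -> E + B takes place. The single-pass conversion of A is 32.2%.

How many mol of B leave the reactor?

95.5 mol

A reacted = 0.322 × 593 = 190.9 mol; ν_A = −2, so ξ = 190.9/2 = 95.47 mol.
Outlet amounts (n = n₀ + ν ξ):
  D: 549.5 − 1(95.47) = 454
  A: 593 − 2(95.47) = 402.1
  E: 0 + 1(95.47) = 95.47
  B: 0 + 1(95.47) = 95.47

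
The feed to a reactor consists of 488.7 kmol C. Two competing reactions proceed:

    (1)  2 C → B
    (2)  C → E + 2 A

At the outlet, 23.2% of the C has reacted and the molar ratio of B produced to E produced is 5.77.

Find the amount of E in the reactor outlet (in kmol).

9.04 kmol

Conversion of C: C consumed = 0.232 × 488.7 = 113.4 kmol = 2ξ₁ + 1ξ₂.
Selectivity: 1ξ₁ / (1ξ₂) = 5.77 → ξ₁ = 5.77 ξ₂.
Substitute: (2·5.77 + 1) ξ₂ = 113.4 → ξ₂ = 9.041 kmol, ξ₁ = 52.17 kmol.
Outlet amounts (n = n₀ + Σ ν·ξ):
  C: 488.7 − 2(52.17) − 1(9.041) = 375.3
  B: 0 + 1(52.17) = 52.17
  E: 0 + 1(9.041) = 9.041
  A: 0 + 2(9.041) = 18.08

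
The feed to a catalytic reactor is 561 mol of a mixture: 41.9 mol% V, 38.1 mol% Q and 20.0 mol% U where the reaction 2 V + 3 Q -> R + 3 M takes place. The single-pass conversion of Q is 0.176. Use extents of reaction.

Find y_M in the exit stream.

0.0686

Q reacted = 0.176 × 213.7 = 37.62 mol; ν_Q = −3, so ξ = 37.62/3 = 12.54 mol.
Outlet amounts (n = n₀ + ν ξ):
  V: 235.1 − 2(12.54) = 210
  Q: 213.7 − 3(12.54) = 176.1
  R: 0 + 1(12.54) = 12.54
  M: 0 + 3(12.54) = 37.62
  U: 112.2 (inert)
Total out = 548.5 mol; y_M = 37.62 / 548.5 = 0.06859.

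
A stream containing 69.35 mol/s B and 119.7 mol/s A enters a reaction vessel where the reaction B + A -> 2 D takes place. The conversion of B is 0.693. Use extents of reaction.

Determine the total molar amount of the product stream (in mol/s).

189 mol/s

B reacted = 0.693 × 69.35 = 48.06 mol/s; ν_B = −1, so ξ = 48.06/1 = 48.06 mol/s.
Outlet amounts (n = n₀ + ν ξ):
  B: 69.35 − 1(48.06) = 21.29
  A: 119.7 − 1(48.06) = 71.64
  D: 0 + 2(48.06) = 96.12
Total out = 21.29 + 71.64 + 96.12 = 189.1 mol/s.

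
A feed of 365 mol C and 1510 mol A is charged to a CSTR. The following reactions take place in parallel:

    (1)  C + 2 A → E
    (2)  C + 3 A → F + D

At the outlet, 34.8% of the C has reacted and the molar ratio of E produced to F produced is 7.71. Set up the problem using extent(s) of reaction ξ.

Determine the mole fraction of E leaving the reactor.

Conversion of C: C consumed = 0.348 × 365 = 127 mol = 1ξ₁ + 1ξ₂.
Selectivity: 1ξ₁ / (1ξ₂) = 7.71 → ξ₁ = 7.71 ξ₂.
Substitute: (1·7.71 + 1) ξ₂ = 127 → ξ₂ = 14.58 mol, ξ₁ = 112.4 mol.
Outlet amounts (n = n₀ + Σ ν·ξ):
  C: 365 − 1(112.4) − 1(14.58) = 238
  A: 1510 − 2(112.4) − 3(14.58) = 1241
  E: 0 + 1(112.4) = 112.4
  F: 0 + 1(14.58) = 14.58
  D: 0 + 1(14.58) = 14.58
Total out = 1621 mol; y_E = 112.4 / 1621 = 0.06936.

0.0694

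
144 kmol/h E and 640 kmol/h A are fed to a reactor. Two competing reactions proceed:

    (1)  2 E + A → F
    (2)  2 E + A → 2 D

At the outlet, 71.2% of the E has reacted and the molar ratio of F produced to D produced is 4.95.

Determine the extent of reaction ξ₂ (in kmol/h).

ξ₂ = 4.7 kmol/h

Conversion of E: E consumed = 0.712 × 144 = 102.5 kmol/h = 2ξ₁ + 2ξ₂.
Selectivity: 1ξ₁ / (2ξ₂) = 4.95 → ξ₁ = 9.9 ξ₂.
Substitute: (2·9.9 + 2) ξ₂ = 102.5 → ξ₂ = 4.703 kmol/h, ξ₁ = 46.56 kmol/h.
Outlet amounts (n = n₀ + Σ ν·ξ):
  E: 144 − 2(46.56) − 2(4.703) = 41.47
  A: 640 − 1(46.56) − 1(4.703) = 588.7
  F: 0 + 1(46.56) = 46.56
  D: 0 + 2(4.703) = 9.406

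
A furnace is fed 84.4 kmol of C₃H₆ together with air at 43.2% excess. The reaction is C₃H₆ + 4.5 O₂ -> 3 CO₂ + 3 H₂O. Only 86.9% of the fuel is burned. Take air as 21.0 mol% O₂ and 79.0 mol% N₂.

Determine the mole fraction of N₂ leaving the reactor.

0.755

Stoichiometric O₂ = 4.5 × 84.4 = 379.8 kmol; O₂ fed = 379.8 × 1.432 = 543.9 kmol.
N₂ fed = 543.9 × 79/21 = 2046 kmol.
Fuel reacted = 0.869 × 84.4 → ξ = 73.34 kmol.
Outlet (n = n₀ + ν ξ):
  C₃H₆: 84.4 − 1(73.34) = 11.06
  O₂: 543.9 − 4.5(73.34) = 213.8
  N₂: 2046 (inert)
  CO₂: 0 + 3(73.34) = 220
  H₂O: 0 + 3(73.34) = 220
Total out = 2711 kmol; y_N₂ = 2046 / 2711 = 0.7547.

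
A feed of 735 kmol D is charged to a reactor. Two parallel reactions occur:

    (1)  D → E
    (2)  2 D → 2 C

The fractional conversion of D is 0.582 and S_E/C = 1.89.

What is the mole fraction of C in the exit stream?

Conversion of D: D consumed = 0.582 × 735 = 427.8 kmol = 1ξ₁ + 2ξ₂.
Selectivity: 1ξ₁ / (2ξ₂) = 1.89 → ξ₁ = 3.78 ξ₂.
Substitute: (1·3.78 + 2) ξ₂ = 427.8 → ξ₂ = 74.01 kmol, ξ₁ = 279.8 kmol.
Outlet amounts (n = n₀ + Σ ν·ξ):
  D: 735 − 1(279.8) − 2(74.01) = 307.2
  E: 0 + 1(279.8) = 279.8
  C: 0 + 2(74.01) = 148
Total out = 735 kmol; y_C = 148 / 735 = 0.2014.

0.201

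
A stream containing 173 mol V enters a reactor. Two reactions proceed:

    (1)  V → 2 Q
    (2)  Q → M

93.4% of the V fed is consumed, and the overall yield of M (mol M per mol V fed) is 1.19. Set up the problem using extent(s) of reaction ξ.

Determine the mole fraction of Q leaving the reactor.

Conversion of V: V consumed = 1ξ₁ = 0.934 × 173 → ξ₁ = 161.6 mol.
Yield of M: 1ξ₂ / 173 = 1.19 → ξ₂ = 205.9 mol.
Outlet amounts (n = n₀ + Σ ν·ξ):
  V: 173 − 1(161.6) = 11.42
  Q: 0 + 2(161.6) − 1(205.9) = 117.3
  M: 0 + 1(205.9) = 205.9
Total out = 334.6 mol; y_Q = 117.3 / 334.6 = 0.3506.

0.351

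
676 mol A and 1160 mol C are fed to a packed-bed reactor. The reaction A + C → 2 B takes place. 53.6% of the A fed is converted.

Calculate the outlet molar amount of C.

798 mol

A reacted = 0.536 × 676 = 362.3 mol; ν_A = −1, so ξ = 362.3/1 = 362.3 mol.
Outlet amounts (n = n₀ + ν ξ):
  A: 676 − 1(362.3) = 313.7
  C: 1160 − 1(362.3) = 797.7
  B: 0 + 2(362.3) = 724.7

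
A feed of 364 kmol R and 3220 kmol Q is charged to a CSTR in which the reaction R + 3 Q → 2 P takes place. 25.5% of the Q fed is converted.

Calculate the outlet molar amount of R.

90.3 kmol

Q reacted = 0.255 × 3220 = 821.1 kmol; ν_Q = −3, so ξ = 821.1/3 = 273.7 kmol.
Outlet amounts (n = n₀ + ν ξ):
  R: 364 − 1(273.7) = 90.3
  Q: 3220 − 3(273.7) = 2399
  P: 0 + 2(273.7) = 547.4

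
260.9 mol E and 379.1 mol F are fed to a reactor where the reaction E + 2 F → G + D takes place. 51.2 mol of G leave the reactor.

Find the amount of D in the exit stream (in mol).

51.2 mol

For G: n = n₀ + 1ξ → 51.2 = 0 + 1ξ, giving ξ = 51.2 mol.
Outlet amounts (n = n₀ + ν ξ):
  E: 260.9 − 1(51.2) = 209.7
  F: 379.1 − 2(51.2) = 276.7
  G: 0 + 1(51.2) = 51.2
  D: 0 + 1(51.2) = 51.2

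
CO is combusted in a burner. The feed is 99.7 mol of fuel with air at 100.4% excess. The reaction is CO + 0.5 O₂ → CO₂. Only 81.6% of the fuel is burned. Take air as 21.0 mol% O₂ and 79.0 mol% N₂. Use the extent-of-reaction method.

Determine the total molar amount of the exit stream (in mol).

535 mol

Stoichiometric O₂ = 0.5 × 99.7 = 49.85 mol; O₂ fed = 49.85 × 2.004 = 99.9 mol.
N₂ fed = 99.9 × 79/21 = 375.8 mol.
Fuel reacted = 0.816 × 99.7 → ξ = 81.36 mol.
Outlet (n = n₀ + ν ξ):
  CO: 99.7 − 1(81.36) = 18.34
  O₂: 99.9 − 0.5(81.36) = 59.22
  N₂: 375.8 (inert)
  CO₂: 0 + 1(81.36) = 81.36
Total out = 18.34 + 59.22 + 375.8 + 81.36 = 534.7 mol.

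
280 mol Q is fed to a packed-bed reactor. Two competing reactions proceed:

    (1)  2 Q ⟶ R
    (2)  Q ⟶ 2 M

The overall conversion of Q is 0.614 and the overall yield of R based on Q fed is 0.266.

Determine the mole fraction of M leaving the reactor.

0.201

Yield of R: 1ξ₁ / 280 = 0.266 → ξ₁ = 74.48 mol.
Conversion of Q: 2ξ₁ + 1ξ₂ = 0.614 × 280 = 171.9 → ξ₂ = 22.96 mol.
Outlet amounts (n = n₀ + Σ ν·ξ):
  Q: 280 − 2(74.48) − 1(22.96) = 108.1
  R: 0 + 1(74.48) = 74.48
  M: 0 + 2(22.96) = 45.92
Total out = 228.5 mol; y_M = 45.92 / 228.5 = 0.201.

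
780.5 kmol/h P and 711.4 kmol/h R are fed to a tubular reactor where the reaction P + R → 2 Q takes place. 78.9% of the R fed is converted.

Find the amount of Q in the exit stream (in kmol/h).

1120 kmol/h

R reacted = 0.789 × 711.4 = 561.3 kmol/h; ν_R = −1, so ξ = 561.3/1 = 561.3 kmol/h.
Outlet amounts (n = n₀ + ν ξ):
  P: 780.5 − 1(561.3) = 219.2
  R: 711.4 − 1(561.3) = 150.1
  Q: 0 + 2(561.3) = 1123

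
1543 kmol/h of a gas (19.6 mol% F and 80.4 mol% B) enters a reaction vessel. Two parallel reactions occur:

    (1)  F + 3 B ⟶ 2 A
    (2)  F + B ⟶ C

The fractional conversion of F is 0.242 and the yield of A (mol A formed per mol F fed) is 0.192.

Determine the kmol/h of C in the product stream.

Yield of A: 2ξ₁ / 302.4 = 0.192 → ξ₁ = 29.03 kmol/h.
Conversion of F: 1ξ₁ + 1ξ₂ = 0.242 × 302.4 = 73.19 → ξ₂ = 44.15 kmol/h.
Outlet amounts (n = n₀ + Σ ν·ξ):
  F: 302.4 − 1(29.03) − 1(44.15) = 229.2
  B: 1241 − 3(29.03) − 1(44.15) = 1109
  A: 0 + 2(29.03) = 58.07
  C: 0 + 1(44.15) = 44.15

44.2 kmol/h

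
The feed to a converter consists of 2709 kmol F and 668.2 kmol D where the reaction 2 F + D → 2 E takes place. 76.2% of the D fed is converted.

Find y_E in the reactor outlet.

0.355

D reacted = 0.762 × 668.2 = 509.2 kmol; ν_D = −1, so ξ = 509.2/1 = 509.2 kmol.
Outlet amounts (n = n₀ + ν ξ):
  F: 2709 − 2(509.2) = 1691
  D: 668.2 − 1(509.2) = 159
  E: 0 + 2(509.2) = 1018
Total out = 2868 kmol; y_E = 1018 / 2868 = 0.3551.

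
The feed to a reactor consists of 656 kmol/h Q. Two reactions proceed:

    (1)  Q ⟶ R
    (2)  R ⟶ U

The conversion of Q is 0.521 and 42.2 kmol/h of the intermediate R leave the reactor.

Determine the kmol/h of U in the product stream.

300 kmol/h

Conversion of Q: Q consumed = 1ξ₁ = 0.521 × 656 → ξ₁ = 341.8 kmol/h.
R balance: n_R = 0 + 1ξ₁ − 1ξ₂ = 42.2 → ξ₂ = (1·341.8 − 42.2)/1 = 299.6 kmol/h.
Outlet amounts (n = n₀ + Σ ν·ξ):
  Q: 656 − 1(341.8) = 314.2
  R: 0 + 1(341.8) − 1(299.6) = 42.2
  U: 0 + 1(299.6) = 299.6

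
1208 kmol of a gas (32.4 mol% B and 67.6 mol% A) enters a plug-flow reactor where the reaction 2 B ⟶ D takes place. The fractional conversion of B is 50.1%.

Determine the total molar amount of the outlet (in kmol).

1110 kmol

B reacted = 0.501 × 391.4 = 196.1 kmol; ν_B = −2, so ξ = 196.1/2 = 98.04 kmol.
Outlet amounts (n = n₀ + ν ξ):
  B: 391.4 − 2(98.04) = 195.3
  D: 0 + 1(98.04) = 98.04
  A: 816.6 (inert)
Total out = 195.3 + 98.04 + 816.6 = 1110 kmol.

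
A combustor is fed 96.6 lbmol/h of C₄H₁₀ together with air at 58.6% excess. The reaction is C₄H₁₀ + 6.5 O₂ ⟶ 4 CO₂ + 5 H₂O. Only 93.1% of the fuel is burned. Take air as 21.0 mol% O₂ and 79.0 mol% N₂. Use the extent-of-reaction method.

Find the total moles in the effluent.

Stoichiometric O₂ = 6.5 × 96.6 = 627.9 lbmol/h; O₂ fed = 627.9 × 1.586 = 995.8 lbmol/h.
N₂ fed = 995.8 × 79/21 = 3746 lbmol/h.
Fuel reacted = 0.931 × 96.6 → ξ = 89.93 lbmol/h.
Outlet (n = n₀ + ν ξ):
  C₄H₁₀: 96.6 − 1(89.93) = 6.665
  O₂: 995.8 − 6.5(89.93) = 411.3
  N₂: 3746 (inert)
  CO₂: 0 + 4(89.93) = 359.7
  H₂O: 0 + 5(89.93) = 449.7
Total out = 6.665 + 411.3 + 3746 + 359.7 + 449.7 = 4974 lbmol/h.

4970 lbmol/h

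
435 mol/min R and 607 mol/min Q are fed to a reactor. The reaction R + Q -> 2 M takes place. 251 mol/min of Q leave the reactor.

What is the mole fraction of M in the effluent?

For Q: n = n₀ − 1ξ → 251 = 607 − 1ξ, giving ξ = 356 mol/min.
Outlet amounts (n = n₀ + ν ξ):
  R: 435 − 1(356) = 79
  Q: 607 − 1(356) = 251
  M: 0 + 2(356) = 712
Total out = 1042 mol/min; y_M = 712 / 1042 = 0.6833.

0.683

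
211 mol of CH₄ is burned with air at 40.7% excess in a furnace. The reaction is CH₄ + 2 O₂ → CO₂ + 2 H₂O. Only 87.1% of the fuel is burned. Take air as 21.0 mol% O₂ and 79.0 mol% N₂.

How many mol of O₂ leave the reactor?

226 mol

Stoichiometric O₂ = 2 × 211 = 422 mol; O₂ fed = 422 × 1.407 = 593.8 mol.
N₂ fed = 593.8 × 79/21 = 2234 mol.
Fuel reacted = 0.871 × 211 → ξ = 183.8 mol.
Outlet (n = n₀ + ν ξ):
  CH₄: 211 − 1(183.8) = 27.22
  O₂: 593.8 − 2(183.8) = 226.2
  N₂: 2234 (inert)
  CO₂: 0 + 1(183.8) = 183.8
  H₂O: 0 + 2(183.8) = 367.6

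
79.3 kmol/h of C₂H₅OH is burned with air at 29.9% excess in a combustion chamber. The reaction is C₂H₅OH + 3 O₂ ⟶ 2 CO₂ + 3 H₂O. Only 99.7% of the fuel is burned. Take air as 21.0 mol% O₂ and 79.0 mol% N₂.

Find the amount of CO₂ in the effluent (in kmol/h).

Stoichiometric O₂ = 3 × 79.3 = 237.9 kmol/h; O₂ fed = 237.9 × 1.299 = 309 kmol/h.
N₂ fed = 309 × 79/21 = 1163 kmol/h.
Fuel reacted = 0.997 × 79.3 → ξ = 79.06 kmol/h.
Outlet (n = n₀ + ν ξ):
  C₂H₅OH: 79.3 − 1(79.06) = 0.2379
  O₂: 309 − 3(79.06) = 71.85
  N₂: 1163 (inert)
  CO₂: 0 + 2(79.06) = 158.1
  H₂O: 0 + 3(79.06) = 237.2

158 kmol/h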